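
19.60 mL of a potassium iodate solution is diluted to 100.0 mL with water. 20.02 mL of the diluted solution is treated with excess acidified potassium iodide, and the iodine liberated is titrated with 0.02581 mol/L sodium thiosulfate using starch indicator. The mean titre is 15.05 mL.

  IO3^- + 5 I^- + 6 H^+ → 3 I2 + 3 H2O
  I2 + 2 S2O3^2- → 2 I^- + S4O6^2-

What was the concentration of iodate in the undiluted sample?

n(S2O3^2-) = 0.01505 × 0.02581 = 3.884 × 10^-4 mol
n(I2) = n(S2O3^2-)/2 = 1.942 × 10^-4 mol
From the 1:3 ratio, n(IO3^-) in the aliquot = 1/3 × 1.942 × 10^-4 = 6.474 × 10^-5 mol
[IO3^-]_dilute = 6.474 × 10^-5 / 0.02002 = 0.003234 mol/L
[IO3^-]_original = 0.003234 × 100.0/19.60 = 0.01650 mol/L

0.01650 mol/L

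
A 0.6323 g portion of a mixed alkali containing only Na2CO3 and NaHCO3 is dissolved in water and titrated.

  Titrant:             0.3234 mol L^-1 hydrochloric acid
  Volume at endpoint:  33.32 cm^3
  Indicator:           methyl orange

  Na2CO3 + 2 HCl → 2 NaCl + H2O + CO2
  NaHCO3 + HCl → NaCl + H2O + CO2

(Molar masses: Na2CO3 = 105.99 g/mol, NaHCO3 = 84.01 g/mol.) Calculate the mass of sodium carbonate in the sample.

0.4664 g

n(HCl) = 0.03332 × 0.3234 = 0.01078 mol
Let x = n(Na2CO3), y = n(NaHCO3).
Titrant: 2x + 1y = 0.01078;  mass: 105.99x + 84.01y = 0.6323
Solving, x = 4.401 × 10^-3 mol, y = 1.975 × 10^-3 mol
mass of Na2CO3 = 4.401 × 10^-3 × 105.99 = 0.4664 g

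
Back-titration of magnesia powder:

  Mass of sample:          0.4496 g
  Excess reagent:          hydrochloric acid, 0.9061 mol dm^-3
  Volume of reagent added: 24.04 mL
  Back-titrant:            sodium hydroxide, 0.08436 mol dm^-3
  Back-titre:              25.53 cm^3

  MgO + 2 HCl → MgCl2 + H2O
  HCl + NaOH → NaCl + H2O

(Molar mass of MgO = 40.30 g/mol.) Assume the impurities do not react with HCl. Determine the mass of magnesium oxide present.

n(HCl) added = 0.02404 × 0.9061 = 0.02178 mol
n(NaOH) used in back-titration = 0.02553 × 0.08436 = 2.154 × 10^-3 mol
n(HCl) left over = 2.154 × 10^-3 mol (1:1 ratio)
n(HCl) consumed by analyte = 0.02178 − 2.154 × 10^-3 = 0.01963 mol
From the 1:2 ratio, n(MgO) = 1/2 × 0.01963 = 9.814 × 10^-3 mol
mass of MgO = 9.814 × 10^-3 × 40.30 = 0.3955 g

0.3955 g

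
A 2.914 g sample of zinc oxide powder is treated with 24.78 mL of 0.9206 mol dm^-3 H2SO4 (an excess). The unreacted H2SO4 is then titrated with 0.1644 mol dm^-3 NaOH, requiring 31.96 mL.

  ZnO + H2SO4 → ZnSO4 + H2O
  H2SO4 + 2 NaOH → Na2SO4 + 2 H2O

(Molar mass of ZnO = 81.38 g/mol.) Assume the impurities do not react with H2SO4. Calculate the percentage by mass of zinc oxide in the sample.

n(H2SO4) added = 0.02478 × 0.9206 = 0.02281 mol
n(NaOH) used in back-titration = 0.03196 × 0.1644 = 5.254 × 10^-3 mol
From the 1:2 ratio, n(H2SO4) left over = 1/2 × 5.254 × 10^-3 = 2.627 × 10^-3 mol
n(H2SO4) consumed by analyte = 0.02281 − 2.627 × 10^-3 = 0.02019 mol
n(ZnO) = 0.02019 mol (1:1 ratio)
mass of ZnO = 0.02019 × 81.38 = 1.643 g
% ZnO = 1.643 / 2.914 × 100 = 56.37 %

56.37 %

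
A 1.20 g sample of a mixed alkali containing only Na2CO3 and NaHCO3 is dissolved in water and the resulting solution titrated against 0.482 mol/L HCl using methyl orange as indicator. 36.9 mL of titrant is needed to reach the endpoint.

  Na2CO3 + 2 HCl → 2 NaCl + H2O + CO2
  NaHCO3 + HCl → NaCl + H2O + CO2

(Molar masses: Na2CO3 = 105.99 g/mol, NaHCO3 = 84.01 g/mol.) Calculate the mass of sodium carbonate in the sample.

n(HCl) = 0.0369 × 0.482 = 0.0178 mol
Let x = n(Na2CO3), y = n(NaHCO3).
Titrant: 2x + 1y = 0.0178;  mass: 105.99x + 84.01y = 1.20
Solving, x = 4.74 × 10^-3 mol, y = 8.30 × 10^-3 mol
mass of Na2CO3 = 4.74 × 10^-3 × 105.99 = 0.503 g

0.503 g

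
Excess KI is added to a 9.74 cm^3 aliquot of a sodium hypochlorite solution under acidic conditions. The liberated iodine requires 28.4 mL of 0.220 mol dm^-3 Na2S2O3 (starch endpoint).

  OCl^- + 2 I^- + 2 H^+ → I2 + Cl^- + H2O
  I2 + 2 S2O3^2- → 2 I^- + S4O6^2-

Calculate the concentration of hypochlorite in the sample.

0.321 mol/L

n(S2O3^2-) = 0.0284 × 0.220 = 6.25 × 10^-3 mol
n(I2) = n(S2O3^2-)/2 = 3.12 × 10^-3 mol
n(OCl^-) in the aliquot = 3.12 × 10^-3 mol (1:1 ratio)
[OCl^-] = 3.12 × 10^-3 / 0.00974 = 0.321 mol/L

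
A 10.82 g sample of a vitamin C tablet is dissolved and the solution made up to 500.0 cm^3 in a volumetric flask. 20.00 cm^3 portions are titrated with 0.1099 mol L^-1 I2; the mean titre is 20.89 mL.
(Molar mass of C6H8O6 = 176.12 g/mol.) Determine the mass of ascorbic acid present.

C6H8O6 + I2 → C6H6O6 + 2 HI
n(I2) per titration = 0.02089 × 0.1099 = 2.296 × 10^-3 mol
n(C6H8O6) in each aliquot = 2.296 × 10^-3 mol (1:1 ratio)
n(C6H8O6) in the whole flask = 2.296 × 10^-3 × 500.0/20.00 = 0.05740 mol
mass of C6H8O6 = 0.05740 × 176.12 = 10.11 g

10.11 g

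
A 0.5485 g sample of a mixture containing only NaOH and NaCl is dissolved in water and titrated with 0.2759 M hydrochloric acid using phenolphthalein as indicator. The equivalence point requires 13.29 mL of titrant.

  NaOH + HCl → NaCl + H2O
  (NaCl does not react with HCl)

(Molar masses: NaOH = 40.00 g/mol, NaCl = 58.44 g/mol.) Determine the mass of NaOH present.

n(HCl) = 0.01329 × 0.2759 = 3.667 × 10^-3 mol
Let x = n(NaOH), y = n(NaCl).
Titrant: 1x = 3.667 × 10^-3;  mass: 40.00x + 58.44y = 0.5485
Solving, x = 3.667 × 10^-3 mol, y = 6.876 × 10^-3 mol
mass of NaOH = 3.667 × 10^-3 × 40.00 = 0.1467 g

0.1467 g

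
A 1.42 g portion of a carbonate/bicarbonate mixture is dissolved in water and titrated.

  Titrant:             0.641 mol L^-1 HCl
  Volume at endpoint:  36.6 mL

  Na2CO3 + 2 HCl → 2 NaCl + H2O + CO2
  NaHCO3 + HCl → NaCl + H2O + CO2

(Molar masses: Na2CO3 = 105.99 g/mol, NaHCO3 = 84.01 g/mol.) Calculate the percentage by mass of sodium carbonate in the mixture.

n(HCl) = 0.0366 × 0.641 = 0.0235 mol
Let x = n(Na2CO3), y = n(NaHCO3).
Titrant: 2x + 1y = 0.0235;  mass: 105.99x + 84.01y = 1.42
Solving, x = 8.88 × 10^-3 mol, y = 5.70 × 10^-3 mol
mass of Na2CO3 = 8.88 × 10^-3 × 105.99 = 0.941 g
% Na2CO3 = 0.941 / 1.42 × 100 = 66.3 %

66.3 %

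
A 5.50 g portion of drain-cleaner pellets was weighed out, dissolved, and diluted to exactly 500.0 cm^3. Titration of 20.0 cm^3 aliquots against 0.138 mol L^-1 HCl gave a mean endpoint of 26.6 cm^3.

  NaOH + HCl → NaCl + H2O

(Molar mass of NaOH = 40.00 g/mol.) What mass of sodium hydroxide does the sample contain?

3.67 g

n(HCl) per titration = 0.0266 × 0.138 = 3.67 × 10^-3 mol
n(NaOH) in each aliquot = 3.67 × 10^-3 mol (1:1 ratio)
n(NaOH) in the whole flask = 3.67 × 10^-3 × 500.0/20.0 = 0.0918 mol
mass of NaOH = 0.0918 × 40.00 = 3.67 g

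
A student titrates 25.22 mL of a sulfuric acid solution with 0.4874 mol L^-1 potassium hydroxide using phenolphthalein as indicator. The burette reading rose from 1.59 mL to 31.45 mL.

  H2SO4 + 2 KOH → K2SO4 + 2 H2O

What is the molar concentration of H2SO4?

n(KOH) = 0.02986 L × 0.4874 mol/L = 0.01455 mol
From the 1:2 mole ratio, n(H2SO4) = 1/2 × 0.01455 = 7.277 × 10^-3 mol
[H2SO4] = 7.277 × 10^-3 mol / 0.02522 L = 0.2885 mol/L

0.2885 mol/L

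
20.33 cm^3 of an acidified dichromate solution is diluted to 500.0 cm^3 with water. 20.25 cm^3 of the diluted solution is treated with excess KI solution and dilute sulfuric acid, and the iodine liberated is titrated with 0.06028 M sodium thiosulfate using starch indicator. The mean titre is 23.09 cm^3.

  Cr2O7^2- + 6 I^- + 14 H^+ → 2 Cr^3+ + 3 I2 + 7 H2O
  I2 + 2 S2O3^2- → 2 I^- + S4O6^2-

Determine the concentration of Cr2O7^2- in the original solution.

n(S2O3^2-) = 0.02309 × 0.06028 = 1.392 × 10^-3 mol
n(I2) = n(S2O3^2-)/2 = 6.959 × 10^-4 mol
From the 1:3 ratio, n(Cr2O7^2-) in the aliquot = 1/3 × 6.959 × 10^-4 = 2.320 × 10^-4 mol
[Cr2O7^2-]_dilute = 2.320 × 10^-4 / 0.02025 = 0.01146 mol/L
[Cr2O7^2-]_original = 0.01146 × 500.0/20.33 = 0.2817 mol/L

0.2817 M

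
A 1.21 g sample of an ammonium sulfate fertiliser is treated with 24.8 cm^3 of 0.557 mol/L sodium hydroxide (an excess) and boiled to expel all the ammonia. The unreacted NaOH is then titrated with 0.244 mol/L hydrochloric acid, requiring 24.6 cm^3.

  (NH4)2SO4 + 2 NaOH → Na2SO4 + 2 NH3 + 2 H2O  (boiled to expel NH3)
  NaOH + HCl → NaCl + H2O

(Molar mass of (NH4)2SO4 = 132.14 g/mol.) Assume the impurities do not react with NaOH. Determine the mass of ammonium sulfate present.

0.516 g

n(NaOH) added = 0.0248 × 0.557 = 0.0138 mol
n(HCl) used in back-titration = 0.0246 × 0.244 = 6.00 × 10^-3 mol
n(NaOH) left over = 6.00 × 10^-3 mol (1:1 ratio)
n(NaOH) consumed by analyte = 0.0138 − 6.00 × 10^-3 = 7.81 × 10^-3 mol
From the 1:2 ratio, n((NH4)2SO4) = 1/2 × 7.81 × 10^-3 = 3.91 × 10^-3 mol
mass of (NH4)2SO4 = 3.91 × 10^-3 × 132.14 = 0.516 g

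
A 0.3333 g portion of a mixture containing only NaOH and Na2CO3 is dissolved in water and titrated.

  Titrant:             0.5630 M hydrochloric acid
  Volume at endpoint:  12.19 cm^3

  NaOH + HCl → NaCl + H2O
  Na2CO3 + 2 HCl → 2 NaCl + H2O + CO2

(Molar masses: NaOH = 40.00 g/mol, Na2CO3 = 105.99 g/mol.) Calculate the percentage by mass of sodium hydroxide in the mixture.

28.08 %

n(HCl) = 0.01219 × 0.5630 = 6.863 × 10^-3 mol
Let x = n(NaOH), y = n(Na2CO3).
Titrant: 1x + 2y = 6.863 × 10^-3;  mass: 40.00x + 105.99y = 0.3333
Solving, x = 2.340 × 10^-3 mol, y = 2.262 × 10^-3 mol
mass of NaOH = 2.340 × 10^-3 × 40.00 = 0.09358 g
% NaOH = 0.09358 / 0.3333 × 100 = 28.08 %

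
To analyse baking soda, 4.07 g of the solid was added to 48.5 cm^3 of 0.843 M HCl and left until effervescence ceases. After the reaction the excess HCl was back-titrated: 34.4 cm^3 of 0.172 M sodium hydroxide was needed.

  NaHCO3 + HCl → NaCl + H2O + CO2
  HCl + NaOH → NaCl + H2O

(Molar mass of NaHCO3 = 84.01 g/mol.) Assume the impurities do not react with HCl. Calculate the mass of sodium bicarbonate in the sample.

n(HCl) added = 0.0485 × 0.843 = 0.0409 mol
n(NaOH) used in back-titration = 0.0344 × 0.172 = 5.92 × 10^-3 mol
n(HCl) left over = 5.92 × 10^-3 mol (1:1 ratio)
n(HCl) consumed by analyte = 0.0409 − 5.92 × 10^-3 = 0.0350 mol
n(NaHCO3) = 0.0350 mol (1:1 ratio)
mass of NaHCO3 = 0.0350 × 84.01 = 2.94 g

2.94 g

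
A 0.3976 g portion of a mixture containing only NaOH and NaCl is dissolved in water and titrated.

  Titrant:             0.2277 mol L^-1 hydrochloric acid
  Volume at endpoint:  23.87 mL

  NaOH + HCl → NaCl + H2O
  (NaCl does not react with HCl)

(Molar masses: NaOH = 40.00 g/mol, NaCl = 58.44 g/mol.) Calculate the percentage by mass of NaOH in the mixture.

n(HCl) = 0.02387 × 0.2277 = 5.435 × 10^-3 mol
Let x = n(NaOH), y = n(NaCl).
Titrant: 1x = 5.435 × 10^-3;  mass: 40.00x + 58.44y = 0.3976
Solving, x = 5.435 × 10^-3 mol, y = 3.083 × 10^-3 mol
mass of NaOH = 5.435 × 10^-3 × 40.00 = 0.2174 g
% NaOH = 0.2174 / 0.3976 × 100 = 54.68 %

54.68 %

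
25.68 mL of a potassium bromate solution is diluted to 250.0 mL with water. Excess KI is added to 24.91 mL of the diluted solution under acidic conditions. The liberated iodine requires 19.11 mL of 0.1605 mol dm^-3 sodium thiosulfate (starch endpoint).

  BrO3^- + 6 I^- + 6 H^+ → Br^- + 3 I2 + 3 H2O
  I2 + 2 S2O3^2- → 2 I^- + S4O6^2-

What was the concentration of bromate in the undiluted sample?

0.1998 mol/L

n(S2O3^2-) = 0.01911 × 0.1605 = 3.067 × 10^-3 mol
n(I2) = n(S2O3^2-)/2 = 1.534 × 10^-3 mol
From the 1:3 ratio, n(BrO3^-) in the aliquot = 1/3 × 1.534 × 10^-3 = 5.112 × 10^-4 mol
[BrO3^-]_dilute = 5.112 × 10^-4 / 0.02491 = 0.02052 mol/L
[BrO3^-]_original = 0.02052 × 250.0/25.68 = 0.1998 mol/L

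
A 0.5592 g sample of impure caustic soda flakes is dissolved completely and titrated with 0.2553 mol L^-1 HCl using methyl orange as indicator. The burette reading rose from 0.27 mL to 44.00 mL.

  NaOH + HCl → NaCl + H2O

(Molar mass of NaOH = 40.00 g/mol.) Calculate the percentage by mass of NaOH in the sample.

79.86 %

n(HCl) = 0.04373 L × 0.2553 mol/L = 0.01116 mol
n(NaOH) = 0.01116 mol (1:1 ratio)
mass of NaOH = 0.01116 × 40.00 g/mol = 0.4466 g
% NaOH = 0.4466 / 0.5592 × 100 = 79.86 %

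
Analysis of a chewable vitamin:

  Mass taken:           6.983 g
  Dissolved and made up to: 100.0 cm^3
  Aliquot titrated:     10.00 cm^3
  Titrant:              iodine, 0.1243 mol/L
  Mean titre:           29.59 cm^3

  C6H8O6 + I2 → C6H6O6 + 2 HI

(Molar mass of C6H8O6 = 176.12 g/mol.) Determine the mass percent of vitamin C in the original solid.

92.76 %

n(I2) per titration = 0.02959 × 0.1243 = 3.678 × 10^-3 mol
n(C6H8O6) in each aliquot = 3.678 × 10^-3 mol (1:1 ratio)
n(C6H8O6) in the whole flask = 3.678 × 10^-3 × 100.0/10.00 = 0.03678 mol
mass of C6H8O6 = 0.03678 × 176.12 = 6.478 g
% C6H8O6 = 6.478 / 6.983 × 100 = 92.76 %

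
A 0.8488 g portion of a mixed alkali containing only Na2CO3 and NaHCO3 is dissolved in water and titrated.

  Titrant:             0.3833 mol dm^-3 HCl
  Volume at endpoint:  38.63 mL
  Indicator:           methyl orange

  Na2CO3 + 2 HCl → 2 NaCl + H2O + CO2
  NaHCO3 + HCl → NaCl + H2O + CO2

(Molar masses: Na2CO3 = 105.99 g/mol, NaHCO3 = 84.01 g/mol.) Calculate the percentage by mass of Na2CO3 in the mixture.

n(HCl) = 0.03863 × 0.3833 = 0.01481 mol
Let x = n(Na2CO3), y = n(NaHCO3).
Titrant: 2x + 1y = 0.01481;  mass: 105.99x + 84.01y = 0.8488
Solving, x = 6.370 × 10^-3 mol, y = 2.067 × 10^-3 mol
mass of Na2CO3 = 6.370 × 10^-3 × 105.99 = 0.6751 g
% Na2CO3 = 0.6751 / 0.8488 × 100 = 79.54 %

79.54 %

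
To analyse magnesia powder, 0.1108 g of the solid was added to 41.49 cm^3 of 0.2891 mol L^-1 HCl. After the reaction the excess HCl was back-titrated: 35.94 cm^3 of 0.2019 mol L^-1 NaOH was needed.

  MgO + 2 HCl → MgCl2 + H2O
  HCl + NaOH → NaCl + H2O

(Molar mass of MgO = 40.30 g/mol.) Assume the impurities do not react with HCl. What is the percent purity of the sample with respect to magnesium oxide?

86.17 %

n(HCl) added = 0.04149 × 0.2891 = 0.01199 mol
n(NaOH) used in back-titration = 0.03594 × 0.2019 = 7.256 × 10^-3 mol
n(HCl) left over = 7.256 × 10^-3 mol (1:1 ratio)
n(HCl) consumed by analyte = 0.01199 − 7.256 × 10^-3 = 4.738 × 10^-3 mol
From the 1:2 ratio, n(MgO) = 1/2 × 4.738 × 10^-3 = 2.369 × 10^-3 mol
mass of MgO = 2.369 × 10^-3 × 40.30 = 0.09548 g
% MgO = 0.09548 / 0.1108 × 100 = 86.17 %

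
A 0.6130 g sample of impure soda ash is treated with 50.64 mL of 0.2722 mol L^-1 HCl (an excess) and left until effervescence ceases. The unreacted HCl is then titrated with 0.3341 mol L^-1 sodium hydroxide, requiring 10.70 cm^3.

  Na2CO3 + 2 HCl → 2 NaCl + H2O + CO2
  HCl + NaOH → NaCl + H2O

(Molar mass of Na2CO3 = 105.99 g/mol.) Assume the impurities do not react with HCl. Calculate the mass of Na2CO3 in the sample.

n(HCl) added = 0.05064 × 0.2722 = 0.01378 mol
n(NaOH) used in back-titration = 0.01070 × 0.3341 = 3.575 × 10^-3 mol
n(HCl) left over = 3.575 × 10^-3 mol (1:1 ratio)
n(HCl) consumed by analyte = 0.01378 − 3.575 × 10^-3 = 0.01021 mol
From the 1:2 ratio, n(Na2CO3) = 1/2 × 0.01021 = 5.105 × 10^-3 mol
mass of Na2CO3 = 5.105 × 10^-3 × 105.99 = 0.5410 g

0.5410 g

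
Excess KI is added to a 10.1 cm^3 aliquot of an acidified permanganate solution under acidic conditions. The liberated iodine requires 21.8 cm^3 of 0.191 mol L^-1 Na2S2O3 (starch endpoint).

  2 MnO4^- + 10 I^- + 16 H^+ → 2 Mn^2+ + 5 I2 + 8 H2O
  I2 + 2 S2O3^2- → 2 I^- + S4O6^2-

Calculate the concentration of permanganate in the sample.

n(S2O3^2-) = 0.0218 × 0.191 = 4.16 × 10^-3 mol
n(I2) = n(S2O3^2-)/2 = 2.08 × 10^-3 mol
From the 2:5 ratio, n(MnO4^-) in the aliquot = 2/5 × 2.08 × 10^-3 = 8.33 × 10^-4 mol
[MnO4^-] = 8.33 × 10^-4 / 0.0101 = 0.0825 mol/L

0.0825 mol/L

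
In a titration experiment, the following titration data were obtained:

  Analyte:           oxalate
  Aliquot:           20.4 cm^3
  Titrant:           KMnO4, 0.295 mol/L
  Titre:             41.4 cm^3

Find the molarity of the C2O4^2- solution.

1.50 mol/L

2 MnO4^- + 5 C2O4^2- + 16 H^+ → 2 Mn^2+ + 10 CO2 + 8 H2O
n(KMnO4) = 0.0414 L × 0.295 mol/L = 0.0122 mol
From the 5:2 mole ratio, n(C2O4^2-) = 5/2 × 0.0122 = 0.0305 mol
[C2O4^2-] = 0.0305 mol / 0.0204 L = 1.50 mol/L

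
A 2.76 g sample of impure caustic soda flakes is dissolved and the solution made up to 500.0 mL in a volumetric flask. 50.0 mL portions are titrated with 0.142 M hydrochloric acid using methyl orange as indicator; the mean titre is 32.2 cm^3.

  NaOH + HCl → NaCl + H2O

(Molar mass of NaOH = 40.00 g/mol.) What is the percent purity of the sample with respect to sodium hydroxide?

n(HCl) per titration = 0.0322 × 0.142 = 4.57 × 10^-3 mol
n(NaOH) in each aliquot = 4.57 × 10^-3 mol (1:1 ratio)
n(NaOH) in the whole flask = 4.57 × 10^-3 × 500.0/50.0 = 0.0457 mol
mass of NaOH = 0.0457 × 40.00 = 1.83 g
% NaOH = 1.83 / 2.76 × 100 = 66.3 %

66.3 %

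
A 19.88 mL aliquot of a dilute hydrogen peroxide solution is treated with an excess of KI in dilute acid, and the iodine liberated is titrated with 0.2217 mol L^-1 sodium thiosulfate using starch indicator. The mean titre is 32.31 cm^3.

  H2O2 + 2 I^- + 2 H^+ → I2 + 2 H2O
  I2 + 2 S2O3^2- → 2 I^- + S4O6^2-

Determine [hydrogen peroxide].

n(S2O3^2-) = 0.03231 × 0.2217 = 7.163 × 10^-3 mol
n(I2) = n(S2O3^2-)/2 = 3.582 × 10^-3 mol
n(H2O2) in the aliquot = 3.582 × 10^-3 mol (1:1 ratio)
[H2O2] = 3.582 × 10^-3 / 0.01988 = 0.1802 mol/L

0.1802 mol/L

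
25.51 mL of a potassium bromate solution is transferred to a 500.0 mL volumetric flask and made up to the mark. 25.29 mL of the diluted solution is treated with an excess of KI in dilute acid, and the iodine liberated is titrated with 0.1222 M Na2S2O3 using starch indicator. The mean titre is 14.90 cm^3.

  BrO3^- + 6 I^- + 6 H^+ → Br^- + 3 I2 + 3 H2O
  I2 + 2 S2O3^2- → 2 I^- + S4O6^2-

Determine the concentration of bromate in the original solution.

0.2352 M

n(S2O3^2-) = 0.01490 × 0.1222 = 1.821 × 10^-3 mol
n(I2) = n(S2O3^2-)/2 = 9.104 × 10^-4 mol
From the 1:3 ratio, n(BrO3^-) in the aliquot = 1/3 × 9.104 × 10^-4 = 3.035 × 10^-4 mol
[BrO3^-]_dilute = 3.035 × 10^-4 / 0.02529 = 0.01200 mol/L
[BrO3^-]_original = 0.01200 × 500.0/25.51 = 0.2352 mol/L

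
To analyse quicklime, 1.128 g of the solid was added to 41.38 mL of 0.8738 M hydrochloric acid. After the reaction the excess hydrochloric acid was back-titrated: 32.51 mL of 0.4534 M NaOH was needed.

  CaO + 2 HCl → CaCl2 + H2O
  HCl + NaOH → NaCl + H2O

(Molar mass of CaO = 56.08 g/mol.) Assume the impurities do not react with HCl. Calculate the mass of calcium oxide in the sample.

n(HCl) added = 0.04138 × 0.8738 = 0.03616 mol
n(NaOH) used in back-titration = 0.03251 × 0.4534 = 0.01474 mol
n(HCl) left over = 0.01474 mol (1:1 ratio)
n(HCl) consumed by analyte = 0.03616 − 0.01474 = 0.02142 mol
From the 1:2 ratio, n(CaO) = 1/2 × 0.02142 = 0.01071 mol
mass of CaO = 0.01071 × 56.08 = 0.6006 g

0.6006 g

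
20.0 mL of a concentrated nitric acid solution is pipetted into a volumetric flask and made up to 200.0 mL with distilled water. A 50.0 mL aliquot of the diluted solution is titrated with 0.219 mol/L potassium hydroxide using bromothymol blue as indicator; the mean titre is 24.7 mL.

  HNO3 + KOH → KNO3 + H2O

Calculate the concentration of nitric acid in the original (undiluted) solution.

1.08 mol/L

n(KOH) = 0.0247 × 0.219 = 5.41 × 10^-3 mol
n(HNO3) in the aliquot = 5.41 × 10^-3 mol (1:1 ratio)
[HNO3]_dilute = 5.41 × 10^-3 / 0.0500 = 0.108 mol/L
Dilution factor = 200.0 / 20.0 = 10.00
[HNO3]_stock = 0.108 × 10.00 = 1.08 mol/L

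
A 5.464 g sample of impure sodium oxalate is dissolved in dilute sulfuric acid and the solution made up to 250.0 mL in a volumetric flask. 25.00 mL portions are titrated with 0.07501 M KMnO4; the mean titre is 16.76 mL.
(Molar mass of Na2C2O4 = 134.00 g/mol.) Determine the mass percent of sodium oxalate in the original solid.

77.08 %

2 MnO4^- + 5 C2O4^2- + 16 H^+ → 2 Mn^2+ + 10 CO2 + 8 H2O
n(KMnO4) per titration = 0.01676 × 0.07501 = 1.257 × 10^-3 mol
From the 5:2 ratio, n(Na2C2O4) in each aliquot = 5/2 × 1.257 × 10^-3 = 3.143 × 10^-3 mol
n(Na2C2O4) in the whole flask = 3.143 × 10^-3 × 250.0/25.00 = 0.03143 mol
mass of Na2C2O4 = 0.03143 × 134.00 = 4.212 g
% Na2C2O4 = 4.212 / 5.464 × 100 = 77.08 %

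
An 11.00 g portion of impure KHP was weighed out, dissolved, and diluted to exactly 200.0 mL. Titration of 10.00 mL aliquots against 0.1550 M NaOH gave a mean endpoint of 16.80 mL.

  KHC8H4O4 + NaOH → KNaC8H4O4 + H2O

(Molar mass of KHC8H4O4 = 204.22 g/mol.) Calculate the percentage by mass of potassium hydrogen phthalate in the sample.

96.69 %

n(NaOH) per titration = 0.01680 × 0.1550 = 2.604 × 10^-3 mol
n(KHC8H4O4) in each aliquot = 2.604 × 10^-3 mol (1:1 ratio)
n(KHC8H4O4) in the whole flask = 2.604 × 10^-3 × 200.0/10.00 = 0.05208 mol
mass of KHC8H4O4 = 0.05208 × 204.22 = 10.64 g
% KHC8H4O4 = 10.64 / 11.00 × 100 = 96.69 %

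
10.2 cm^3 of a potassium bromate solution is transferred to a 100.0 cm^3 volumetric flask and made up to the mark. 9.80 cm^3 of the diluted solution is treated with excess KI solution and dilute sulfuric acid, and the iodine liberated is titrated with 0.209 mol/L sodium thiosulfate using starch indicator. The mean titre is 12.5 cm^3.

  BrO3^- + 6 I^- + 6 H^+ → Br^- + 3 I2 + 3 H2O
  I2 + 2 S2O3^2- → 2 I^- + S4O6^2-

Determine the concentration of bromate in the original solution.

0.436 mol/L

n(S2O3^2-) = 0.0125 × 0.209 = 2.61 × 10^-3 mol
n(I2) = n(S2O3^2-)/2 = 1.31 × 10^-3 mol
From the 1:3 ratio, n(BrO3^-) in the aliquot = 1/3 × 1.31 × 10^-3 = 4.35 × 10^-4 mol
[BrO3^-]_dilute = 4.35 × 10^-4 / 0.00980 = 0.0444 mol/L
[BrO3^-]_original = 0.0444 × 100.0/10.2 = 0.436 mol/L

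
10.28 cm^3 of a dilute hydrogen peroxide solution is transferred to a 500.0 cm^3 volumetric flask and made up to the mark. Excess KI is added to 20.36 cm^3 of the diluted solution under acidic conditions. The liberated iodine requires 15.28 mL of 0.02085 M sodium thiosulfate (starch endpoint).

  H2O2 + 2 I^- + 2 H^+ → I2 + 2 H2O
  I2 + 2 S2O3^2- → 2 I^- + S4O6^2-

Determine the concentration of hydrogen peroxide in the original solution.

n(S2O3^2-) = 0.01528 × 0.02085 = 3.186 × 10^-4 mol
n(I2) = n(S2O3^2-)/2 = 1.593 × 10^-4 mol
n(H2O2) in the aliquot = 1.593 × 10^-4 mol (1:1 ratio)
[H2O2]_dilute = 1.593 × 10^-4 / 0.02036 = 0.007824 mol/L
[H2O2]_original = 0.007824 × 500.0/10.28 = 0.3805 mol/L

0.3805 M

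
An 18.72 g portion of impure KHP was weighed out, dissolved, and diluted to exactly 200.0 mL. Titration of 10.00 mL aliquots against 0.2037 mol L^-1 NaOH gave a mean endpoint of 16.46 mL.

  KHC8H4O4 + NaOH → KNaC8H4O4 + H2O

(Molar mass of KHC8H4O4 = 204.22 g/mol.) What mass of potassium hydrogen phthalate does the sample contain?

13.69 g

n(NaOH) per titration = 0.01646 × 0.2037 = 3.353 × 10^-3 mol
n(KHC8H4O4) in each aliquot = 3.353 × 10^-3 mol (1:1 ratio)
n(KHC8H4O4) in the whole flask = 3.353 × 10^-3 × 200.0/10.00 = 0.06706 mol
mass of KHC8H4O4 = 0.06706 × 204.22 = 13.69 g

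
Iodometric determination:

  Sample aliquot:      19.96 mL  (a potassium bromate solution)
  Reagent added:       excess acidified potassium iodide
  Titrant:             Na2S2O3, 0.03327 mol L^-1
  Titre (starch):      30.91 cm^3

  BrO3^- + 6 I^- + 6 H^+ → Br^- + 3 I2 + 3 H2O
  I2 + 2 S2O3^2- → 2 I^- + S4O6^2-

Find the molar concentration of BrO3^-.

n(S2O3^2-) = 0.03091 × 0.03327 = 1.028 × 10^-3 mol
n(I2) = n(S2O3^2-)/2 = 5.142 × 10^-4 mol
From the 1:3 ratio, n(BrO3^-) in the aliquot = 1/3 × 5.142 × 10^-4 = 1.714 × 10^-4 mol
[BrO3^-] = 1.714 × 10^-4 / 0.01996 = 0.008587 mol/L

0.008587 mol/L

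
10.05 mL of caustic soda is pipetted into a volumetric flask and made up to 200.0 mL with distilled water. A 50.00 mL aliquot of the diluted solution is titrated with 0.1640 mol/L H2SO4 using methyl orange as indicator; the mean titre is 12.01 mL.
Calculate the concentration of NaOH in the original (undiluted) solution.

2 NaOH + H2SO4 → Na2SO4 + 2 H2O
n(H2SO4) = 0.01201 × 0.1640 = 1.970 × 10^-3 mol
From the 2:1 ratio, n(NaOH) in the aliquot = 2/1 × 1.970 × 10^-3 = 3.939 × 10^-3 mol
[NaOH]_dilute = 3.939 × 10^-3 / 0.05000 = 0.07879 mol/L
Dilution factor = 200.0 / 10.05 = 19.90
[NaOH]_stock = 0.07879 × 19.90 = 1.568 mol/L

1.568 mol/L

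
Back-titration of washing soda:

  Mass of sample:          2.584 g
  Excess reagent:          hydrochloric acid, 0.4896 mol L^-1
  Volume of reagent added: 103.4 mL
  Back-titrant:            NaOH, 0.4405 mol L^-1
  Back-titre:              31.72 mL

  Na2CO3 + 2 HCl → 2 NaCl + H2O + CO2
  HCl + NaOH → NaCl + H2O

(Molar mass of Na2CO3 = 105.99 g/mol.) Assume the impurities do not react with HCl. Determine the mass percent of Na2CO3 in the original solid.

n(HCl) added = 0.1034 × 0.4896 = 0.05062 mol
n(NaOH) used in back-titration = 0.03172 × 0.4405 = 0.01397 mol
n(HCl) left over = 0.01397 mol (1:1 ratio)
n(HCl) consumed by analyte = 0.05062 − 0.01397 = 0.03665 mol
From the 1:2 ratio, n(Na2CO3) = 1/2 × 0.03665 = 0.01833 mol
mass of Na2CO3 = 0.01833 × 105.99 = 1.942 g
% Na2CO3 = 1.942 / 2.584 × 100 = 75.17 %

75.17 %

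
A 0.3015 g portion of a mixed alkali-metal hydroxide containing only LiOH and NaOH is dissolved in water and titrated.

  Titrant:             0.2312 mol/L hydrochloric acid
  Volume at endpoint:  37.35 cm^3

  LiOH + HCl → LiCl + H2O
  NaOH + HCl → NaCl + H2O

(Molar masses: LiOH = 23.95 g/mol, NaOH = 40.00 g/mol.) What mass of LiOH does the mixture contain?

0.06553 g

n(HCl) = 0.03735 × 0.2312 = 8.635 × 10^-3 mol
Let x = n(LiOH), y = n(NaOH).
Titrant: 1x + 1y = 8.635 × 10^-3;  mass: 23.95x + 40.00y = 0.3015
Solving, x = 2.736 × 10^-3 mol, y = 5.899 × 10^-3 mol
mass of LiOH = 2.736 × 10^-3 × 23.95 = 0.06553 g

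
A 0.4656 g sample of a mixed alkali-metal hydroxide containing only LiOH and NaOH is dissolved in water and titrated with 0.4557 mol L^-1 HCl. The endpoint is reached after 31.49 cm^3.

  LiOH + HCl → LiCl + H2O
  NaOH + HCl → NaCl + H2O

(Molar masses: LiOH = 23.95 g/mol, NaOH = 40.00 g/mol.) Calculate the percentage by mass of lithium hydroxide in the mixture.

n(HCl) = 0.03149 × 0.4557 = 0.01435 mol
Let x = n(LiOH), y = n(NaOH).
Titrant: 1x + 1y = 0.01435;  mass: 23.95x + 40.00y = 0.4656
Solving, x = 6.754 × 10^-3 mol, y = 7.596 × 10^-3 mol
mass of LiOH = 6.754 × 10^-3 × 23.95 = 0.1618 g
% LiOH = 0.1618 / 0.4656 × 100 = 34.74 %

34.74 %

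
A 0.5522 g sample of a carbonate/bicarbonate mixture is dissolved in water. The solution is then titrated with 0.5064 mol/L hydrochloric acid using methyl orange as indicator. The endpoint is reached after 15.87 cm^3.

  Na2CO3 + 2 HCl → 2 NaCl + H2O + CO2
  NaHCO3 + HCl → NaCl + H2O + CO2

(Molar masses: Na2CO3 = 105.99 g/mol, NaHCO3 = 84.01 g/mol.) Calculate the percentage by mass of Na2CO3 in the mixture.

38.05 %

n(HCl) = 0.01587 × 0.5064 = 8.037 × 10^-3 mol
Let x = n(Na2CO3), y = n(NaHCO3).
Titrant: 2x + 1y = 8.037 × 10^-3;  mass: 105.99x + 84.01y = 0.5522
Solving, x = 1.982 × 10^-3 mol, y = 4.072 × 10^-3 mol
mass of Na2CO3 = 1.982 × 10^-3 × 105.99 = 0.2101 g
% Na2CO3 = 0.2101 / 0.5522 × 100 = 38.05 %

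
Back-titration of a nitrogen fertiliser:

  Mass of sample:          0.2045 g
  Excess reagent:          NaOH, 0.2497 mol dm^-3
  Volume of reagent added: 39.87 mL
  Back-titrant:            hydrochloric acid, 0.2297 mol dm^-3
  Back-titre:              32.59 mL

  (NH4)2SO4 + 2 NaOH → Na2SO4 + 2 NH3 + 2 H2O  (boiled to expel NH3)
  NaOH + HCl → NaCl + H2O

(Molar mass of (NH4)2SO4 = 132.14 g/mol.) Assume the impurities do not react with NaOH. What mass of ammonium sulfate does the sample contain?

0.1632 g

n(NaOH) added = 0.03987 × 0.2497 = 9.956 × 10^-3 mol
n(HCl) used in back-titration = 0.03259 × 0.2297 = 7.486 × 10^-3 mol
n(NaOH) left over = 7.486 × 10^-3 mol (1:1 ratio)
n(NaOH) consumed by analyte = 9.956 × 10^-3 − 7.486 × 10^-3 = 2.470 × 10^-3 mol
From the 1:2 ratio, n((NH4)2SO4) = 1/2 × 2.470 × 10^-3 = 1.235 × 10^-3 mol
mass of (NH4)2SO4 = 1.235 × 10^-3 × 132.14 = 0.1632 g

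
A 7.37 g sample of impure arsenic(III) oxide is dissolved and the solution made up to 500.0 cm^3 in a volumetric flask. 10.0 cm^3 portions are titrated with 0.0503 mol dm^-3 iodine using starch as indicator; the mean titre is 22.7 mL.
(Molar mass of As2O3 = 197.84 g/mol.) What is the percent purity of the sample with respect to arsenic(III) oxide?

76.6 %

As2O3 + 2 I2 + 2 H2O → As2O5 + 4 HI
n(I2) per titration = 0.0227 × 0.0503 = 1.14 × 10^-3 mol
From the 1:2 ratio, n(As2O3) in each aliquot = 1/2 × 1.14 × 10^-3 = 5.71 × 10^-4 mol
n(As2O3) in the whole flask = 5.71 × 10^-4 × 500.0/10.0 = 0.0285 mol
mass of As2O3 = 0.0285 × 197.84 = 5.65 g
% As2O3 = 5.65 / 7.37 × 100 = 76.6 %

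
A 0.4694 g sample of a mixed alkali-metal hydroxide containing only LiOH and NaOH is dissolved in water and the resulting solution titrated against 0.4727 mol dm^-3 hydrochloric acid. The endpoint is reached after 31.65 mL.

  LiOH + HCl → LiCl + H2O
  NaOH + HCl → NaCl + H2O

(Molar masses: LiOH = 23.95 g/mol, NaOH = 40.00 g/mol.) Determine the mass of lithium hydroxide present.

0.1926 g

n(HCl) = 0.03165 × 0.4727 = 0.01496 mol
Let x = n(LiOH), y = n(NaOH).
Titrant: 1x + 1y = 0.01496;  mass: 23.95x + 40.00y = 0.4694
Solving, x = 8.040 × 10^-3 mol, y = 6.921 × 10^-3 mol
mass of LiOH = 8.040 × 10^-3 × 23.95 = 0.1926 g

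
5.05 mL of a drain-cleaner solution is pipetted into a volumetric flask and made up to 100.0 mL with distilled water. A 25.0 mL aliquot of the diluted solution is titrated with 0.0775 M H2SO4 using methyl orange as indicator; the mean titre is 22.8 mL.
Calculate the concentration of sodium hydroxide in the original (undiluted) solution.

2 NaOH + H2SO4 → Na2SO4 + 2 H2O
n(H2SO4) = 0.0228 × 0.0775 = 1.77 × 10^-3 mol
From the 2:1 ratio, n(NaOH) in the aliquot = 2/1 × 1.77 × 10^-3 = 3.53 × 10^-3 mol
[NaOH]_dilute = 3.53 × 10^-3 / 0.0250 = 0.141 mol/L
Dilution factor = 100.0 / 5.05 = 19.80
[NaOH]_stock = 0.141 × 19.80 = 2.80 mol/L

2.80 M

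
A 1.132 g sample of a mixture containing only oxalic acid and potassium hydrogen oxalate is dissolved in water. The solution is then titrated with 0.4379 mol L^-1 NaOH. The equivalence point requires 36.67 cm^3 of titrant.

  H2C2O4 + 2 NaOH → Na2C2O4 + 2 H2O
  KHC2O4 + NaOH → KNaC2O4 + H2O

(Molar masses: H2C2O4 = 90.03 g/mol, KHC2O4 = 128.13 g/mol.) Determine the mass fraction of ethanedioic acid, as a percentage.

44.28 %

n(NaOH) = 0.03667 × 0.4379 = 0.01606 mol
Let x = n(H2C2O4), y = n(KHC2O4).
Titrant: 2x + 1y = 0.01606;  mass: 90.03x + 128.13y = 1.132
Solving, x = 5.567 × 10^-3 mol, y = 4.923 × 10^-3 mol
mass of H2C2O4 = 5.567 × 10^-3 × 90.03 = 0.5012 g
% H2C2O4 = 0.5012 / 1.132 × 100 = 44.28 %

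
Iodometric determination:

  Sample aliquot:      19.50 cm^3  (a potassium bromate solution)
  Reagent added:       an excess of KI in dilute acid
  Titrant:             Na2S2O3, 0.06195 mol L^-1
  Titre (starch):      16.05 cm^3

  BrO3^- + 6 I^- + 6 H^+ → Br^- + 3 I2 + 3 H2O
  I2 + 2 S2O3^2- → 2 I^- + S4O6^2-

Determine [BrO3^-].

n(S2O3^2-) = 0.01605 × 0.06195 = 9.943 × 10^-4 mol
n(I2) = n(S2O3^2-)/2 = 4.971 × 10^-4 mol
From the 1:3 ratio, n(BrO3^-) in the aliquot = 1/3 × 4.971 × 10^-4 = 1.657 × 10^-4 mol
[BrO3^-] = 1.657 × 10^-4 / 0.01950 = 0.008498 mol/L

0.008498 mol/L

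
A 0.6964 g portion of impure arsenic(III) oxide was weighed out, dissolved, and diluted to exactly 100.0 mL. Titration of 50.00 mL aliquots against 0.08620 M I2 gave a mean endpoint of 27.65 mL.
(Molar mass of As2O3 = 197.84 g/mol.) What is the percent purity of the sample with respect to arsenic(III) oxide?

As2O3 + 2 I2 + 2 H2O → As2O5 + 4 HI
n(I2) per titration = 0.02765 × 0.08620 = 2.383 × 10^-3 mol
From the 1:2 ratio, n(As2O3) in each aliquot = 1/2 × 2.383 × 10^-3 = 1.192 × 10^-3 mol
n(As2O3) in the whole flask = 1.192 × 10^-3 × 100.0/50.00 = 2.383 × 10^-3 mol
mass of As2O3 = 2.383 × 10^-3 × 197.84 = 0.4715 g
% As2O3 = 0.4715 / 0.6964 × 100 = 67.71 %

67.71 %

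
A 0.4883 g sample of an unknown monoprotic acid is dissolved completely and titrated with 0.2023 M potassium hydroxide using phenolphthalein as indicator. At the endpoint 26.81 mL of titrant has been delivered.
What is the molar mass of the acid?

90.03 g/mol

n(KOH) = 0.02681 L × 0.2023 mol/L = 5.424 × 10^-3 mol
n(HA) = 5.424 × 10^-3 mol (1:1 ratio)
M = m / n = 0.4883 g / 5.424 × 10^-3 mol = 90.03 g/mol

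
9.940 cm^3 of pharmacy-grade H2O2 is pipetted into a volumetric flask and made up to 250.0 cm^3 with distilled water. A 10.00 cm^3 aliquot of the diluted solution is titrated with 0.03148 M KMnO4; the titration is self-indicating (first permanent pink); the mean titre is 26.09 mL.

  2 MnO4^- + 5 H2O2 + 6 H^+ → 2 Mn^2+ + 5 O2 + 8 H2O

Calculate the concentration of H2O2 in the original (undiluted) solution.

n(KMnO4) = 0.02609 × 0.03148 = 8.213 × 10^-4 mol
From the 5:2 ratio, n(H2O2) in the aliquot = 5/2 × 8.213 × 10^-4 = 2.053 × 10^-3 mol
[H2O2]_dilute = 2.053 × 10^-3 / 0.01000 = 0.2053 mol/L
Dilution factor = 250.0 / 9.940 = 25.15
[H2O2]_stock = 0.2053 × 25.15 = 5.164 mol/L

5.164 M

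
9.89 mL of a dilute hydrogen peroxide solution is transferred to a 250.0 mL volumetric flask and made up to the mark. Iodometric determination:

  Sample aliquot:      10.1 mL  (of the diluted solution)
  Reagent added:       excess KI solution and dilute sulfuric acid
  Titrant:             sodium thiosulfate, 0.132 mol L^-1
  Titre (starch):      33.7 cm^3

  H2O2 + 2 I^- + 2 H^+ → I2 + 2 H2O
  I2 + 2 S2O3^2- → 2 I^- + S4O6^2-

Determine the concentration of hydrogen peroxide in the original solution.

n(S2O3^2-) = 0.0337 × 0.132 = 4.45 × 10^-3 mol
n(I2) = n(S2O3^2-)/2 = 2.22 × 10^-3 mol
n(H2O2) in the aliquot = 2.22 × 10^-3 mol (1:1 ratio)
[H2O2]_dilute = 2.22 × 10^-3 / 0.0101 = 0.220 mol/L
[H2O2]_original = 0.220 × 250.0/9.89 = 5.57 mol/L

5.57 mol/L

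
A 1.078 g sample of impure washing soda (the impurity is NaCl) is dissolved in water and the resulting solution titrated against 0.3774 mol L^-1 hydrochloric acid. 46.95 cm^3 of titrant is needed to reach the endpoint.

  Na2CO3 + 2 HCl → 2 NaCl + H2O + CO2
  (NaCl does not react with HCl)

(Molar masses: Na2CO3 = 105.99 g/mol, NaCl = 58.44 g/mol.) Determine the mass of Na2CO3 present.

n(HCl) = 0.04695 × 0.3774 = 0.01772 mol
Let x = n(Na2CO3), y = n(NaCl).
Titrant: 2x = 0.01772;  mass: 105.99x + 58.44y = 1.078
Solving, x = 8.859 × 10^-3 mol, y = 2.378 × 10^-3 mol
mass of Na2CO3 = 8.859 × 10^-3 × 105.99 = 0.9390 g

0.9390 g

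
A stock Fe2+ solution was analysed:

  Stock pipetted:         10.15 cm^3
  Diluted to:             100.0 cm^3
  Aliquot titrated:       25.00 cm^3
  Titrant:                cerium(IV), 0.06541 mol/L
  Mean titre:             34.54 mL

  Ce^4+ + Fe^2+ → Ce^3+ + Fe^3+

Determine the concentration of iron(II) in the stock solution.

0.8903 mol/L

n(Ce4+) = 0.03454 × 0.06541 = 2.259 × 10^-3 mol
n(Fe2+) in the aliquot = 2.259 × 10^-3 mol (1:1 ratio)
[Fe2+]_dilute = 2.259 × 10^-3 / 0.02500 = 0.09037 mol/L
Dilution factor = 100.0 / 10.15 = 9.852
[Fe2+]_stock = 0.09037 × 9.852 = 0.8903 mol/L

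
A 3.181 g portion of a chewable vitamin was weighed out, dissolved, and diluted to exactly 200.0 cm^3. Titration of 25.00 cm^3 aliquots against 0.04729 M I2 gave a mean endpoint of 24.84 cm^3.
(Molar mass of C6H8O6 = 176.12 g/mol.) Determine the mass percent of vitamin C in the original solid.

C6H8O6 + I2 → C6H6O6 + 2 HI
n(I2) per titration = 0.02484 × 0.04729 = 1.175 × 10^-3 mol
n(C6H8O6) in each aliquot = 1.175 × 10^-3 mol (1:1 ratio)
n(C6H8O6) in the whole flask = 1.175 × 10^-3 × 200.0/25.00 = 9.397 × 10^-3 mol
mass of C6H8O6 = 9.397 × 10^-3 × 176.12 = 1.655 g
% C6H8O6 = 1.655 / 3.181 × 100 = 52.03 %

52.03 %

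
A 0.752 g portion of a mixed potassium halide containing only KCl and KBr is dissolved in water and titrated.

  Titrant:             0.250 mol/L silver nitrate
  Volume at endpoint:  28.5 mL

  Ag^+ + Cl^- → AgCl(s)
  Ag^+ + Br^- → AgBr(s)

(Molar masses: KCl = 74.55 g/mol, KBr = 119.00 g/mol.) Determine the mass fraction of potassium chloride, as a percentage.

21.4 %

n(AgNO3) = 0.0285 × 0.250 = 7.12 × 10^-3 mol
Let x = n(KCl), y = n(KBr).
Titrant: 1x + 1y = 7.12 × 10^-3;  mass: 74.55x + 119.00y = 0.752
Solving, x = 2.16 × 10^-3 mol, y = 4.97 × 10^-3 mol
mass of KCl = 2.16 × 10^-3 × 74.55 = 0.161 g
% KCl = 0.161 / 0.752 × 100 = 21.4 %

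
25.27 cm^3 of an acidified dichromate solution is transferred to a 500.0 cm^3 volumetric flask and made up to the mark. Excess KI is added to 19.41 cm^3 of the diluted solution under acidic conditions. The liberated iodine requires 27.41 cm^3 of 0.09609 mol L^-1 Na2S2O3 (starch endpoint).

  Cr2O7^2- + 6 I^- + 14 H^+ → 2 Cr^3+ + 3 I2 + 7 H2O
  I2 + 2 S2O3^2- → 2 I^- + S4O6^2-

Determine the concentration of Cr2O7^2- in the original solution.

0.4475 mol/L

n(S2O3^2-) = 0.02741 × 0.09609 = 2.634 × 10^-3 mol
n(I2) = n(S2O3^2-)/2 = 1.317 × 10^-3 mol
From the 1:3 ratio, n(Cr2O7^2-) in the aliquot = 1/3 × 1.317 × 10^-3 = 4.390 × 10^-4 mol
[Cr2O7^2-]_dilute = 4.390 × 10^-4 / 0.01941 = 0.02262 mol/L
[Cr2O7^2-]_original = 0.02262 × 500.0/25.27 = 0.4475 mol/L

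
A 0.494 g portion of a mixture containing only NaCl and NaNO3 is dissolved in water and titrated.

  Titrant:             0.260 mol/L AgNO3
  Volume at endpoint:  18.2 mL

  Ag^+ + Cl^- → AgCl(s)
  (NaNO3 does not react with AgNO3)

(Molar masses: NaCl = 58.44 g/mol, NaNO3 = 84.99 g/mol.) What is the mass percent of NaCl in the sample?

56.0 %

n(AgNO3) = 0.0182 × 0.260 = 4.73 × 10^-3 mol
Let x = n(NaCl), y = n(NaNO3).
Titrant: 1x = 4.73 × 10^-3;  mass: 58.44x + 84.99y = 0.494
Solving, x = 4.73 × 10^-3 mol, y = 2.56 × 10^-3 mol
mass of NaCl = 4.73 × 10^-3 × 58.44 = 0.277 g
% NaCl = 0.277 / 0.494 × 100 = 56.0 %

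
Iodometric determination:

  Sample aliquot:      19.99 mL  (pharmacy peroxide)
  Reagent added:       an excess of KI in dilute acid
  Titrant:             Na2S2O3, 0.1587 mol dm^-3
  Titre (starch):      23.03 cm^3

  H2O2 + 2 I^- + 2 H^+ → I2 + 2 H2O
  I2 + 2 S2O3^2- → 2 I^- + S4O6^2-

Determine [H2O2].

n(S2O3^2-) = 0.02303 × 0.1587 = 3.655 × 10^-3 mol
n(I2) = n(S2O3^2-)/2 = 1.827 × 10^-3 mol
n(H2O2) in the aliquot = 1.827 × 10^-3 mol (1:1 ratio)
[H2O2] = 1.827 × 10^-3 / 0.01999 = 0.09142 mol/L

0.09142 mol/L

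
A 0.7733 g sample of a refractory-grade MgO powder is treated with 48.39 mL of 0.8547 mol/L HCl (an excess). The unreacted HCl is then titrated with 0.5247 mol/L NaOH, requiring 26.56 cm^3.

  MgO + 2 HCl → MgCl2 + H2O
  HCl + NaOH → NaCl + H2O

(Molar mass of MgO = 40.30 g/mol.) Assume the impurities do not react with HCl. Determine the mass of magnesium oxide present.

0.5526 g

n(HCl) added = 0.04839 × 0.8547 = 0.04136 mol
n(NaOH) used in back-titration = 0.02656 × 0.5247 = 0.01394 mol
n(HCl) left over = 0.01394 mol (1:1 ratio)
n(HCl) consumed by analyte = 0.04136 − 0.01394 = 0.02742 mol
From the 1:2 ratio, n(MgO) = 1/2 × 0.02742 = 0.01371 mol
mass of MgO = 0.01371 × 40.30 = 0.5526 g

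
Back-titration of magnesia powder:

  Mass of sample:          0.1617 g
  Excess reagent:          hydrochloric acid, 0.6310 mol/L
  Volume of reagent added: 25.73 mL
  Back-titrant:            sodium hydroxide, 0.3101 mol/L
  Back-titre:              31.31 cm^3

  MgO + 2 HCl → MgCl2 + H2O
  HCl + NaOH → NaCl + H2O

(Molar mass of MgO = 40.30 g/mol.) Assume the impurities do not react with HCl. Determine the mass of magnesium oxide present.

n(HCl) added = 0.02573 × 0.6310 = 0.01624 mol
n(NaOH) used in back-titration = 0.03131 × 0.3101 = 9.709 × 10^-3 mol
n(HCl) left over = 9.709 × 10^-3 mol (1:1 ratio)
n(HCl) consumed by analyte = 0.01624 − 9.709 × 10^-3 = 6.526 × 10^-3 mol
From the 1:2 ratio, n(MgO) = 1/2 × 6.526 × 10^-3 = 3.263 × 10^-3 mol
mass of MgO = 3.263 × 10^-3 × 40.30 = 0.1315 g

0.1315 g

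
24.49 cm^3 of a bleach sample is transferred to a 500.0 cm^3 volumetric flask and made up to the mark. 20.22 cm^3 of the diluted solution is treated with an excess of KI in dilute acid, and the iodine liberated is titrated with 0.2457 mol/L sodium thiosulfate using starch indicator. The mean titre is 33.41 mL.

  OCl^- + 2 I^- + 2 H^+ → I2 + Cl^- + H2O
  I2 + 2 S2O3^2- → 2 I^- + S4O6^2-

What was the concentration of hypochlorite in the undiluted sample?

n(S2O3^2-) = 0.03341 × 0.2457 = 8.209 × 10^-3 mol
n(I2) = n(S2O3^2-)/2 = 4.104 × 10^-3 mol
n(OCl^-) in the aliquot = 4.104 × 10^-3 mol (1:1 ratio)
[OCl^-]_dilute = 4.104 × 10^-3 / 0.02022 = 0.2030 mol/L
[OCl^-]_original = 0.2030 × 500.0/24.49 = 4.144 mol/L

4.144 mol/L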